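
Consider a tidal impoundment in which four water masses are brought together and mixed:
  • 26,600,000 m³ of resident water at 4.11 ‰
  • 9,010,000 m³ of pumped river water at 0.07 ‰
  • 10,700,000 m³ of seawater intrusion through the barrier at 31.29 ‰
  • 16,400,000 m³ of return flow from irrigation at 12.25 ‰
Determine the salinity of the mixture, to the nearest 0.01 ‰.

By conservation of dissolved salt,
salt = 26,600,000×4.11 + 9,010,000×0.07 + 10,700,000×31.29 + 16,400,000×12.25 = 109,326,000 + 630,700 + 334,803,000 + 200,900,000 = 645,659,700
volume = 26,600,000 + 9,010,000 + 10,700,000 + 16,400,000 = 62,710,000 m³
S = 645,659,700 / 62,710,000 = 10.296 ‰

10.30 ‰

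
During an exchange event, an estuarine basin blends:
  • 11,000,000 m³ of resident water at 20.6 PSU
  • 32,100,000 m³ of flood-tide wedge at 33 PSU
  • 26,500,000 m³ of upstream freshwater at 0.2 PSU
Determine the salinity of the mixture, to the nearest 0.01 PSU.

Total salt / total volume:
salt = 11,000,000×20.6 + 32,100,000×33 + 26,500,000×0.2 = 226,600,000 + 1,059,300,000 + 5,300,000 = 1,291,200,000
volume = 11,000,000 + 32,100,000 + 26,500,000 = 69,600,000 m³
S = 1,291,200,000 / 69,600,000 = 18.5517 PSU

18.55 PSU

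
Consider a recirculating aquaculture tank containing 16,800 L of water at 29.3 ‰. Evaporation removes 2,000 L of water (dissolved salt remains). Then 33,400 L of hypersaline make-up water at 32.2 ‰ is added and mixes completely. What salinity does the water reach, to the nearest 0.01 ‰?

After evaporation: salt = 16,800×29.3 = 492,240; volume = 16,800 − 2,000 = 14,800 L
After mixing: salt = 492,240 + 33,400×32.2 = 1,567,720; volume = 14,800 + 33,400 = 48,200 L
S = 1,567,720 / 48,200 = 32.5253 ‰

32.53 ‰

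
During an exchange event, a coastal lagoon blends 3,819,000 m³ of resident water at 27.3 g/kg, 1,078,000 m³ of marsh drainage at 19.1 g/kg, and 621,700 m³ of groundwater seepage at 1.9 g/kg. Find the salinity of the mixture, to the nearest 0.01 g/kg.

22.84 g/kg

Salt balance:
salt = 3,819,000×27.3 + 1,078,000×19.1 + 621,700×1.9 = 104,258,700 + 20,589,800 + 1,181,230 = 126,029,730
volume = 3,819,000 + 1,078,000 + 621,700 = 5,518,700 m³
S = 126,029,730 / 5,518,700 = 22.8369 g/kg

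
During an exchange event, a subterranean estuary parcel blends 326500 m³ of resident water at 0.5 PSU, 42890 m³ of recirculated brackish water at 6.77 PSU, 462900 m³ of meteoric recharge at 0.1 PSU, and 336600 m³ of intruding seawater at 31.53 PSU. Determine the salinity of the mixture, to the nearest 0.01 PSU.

9.51 PSU

Salt balance:
salt = 326,500×0.5 + 42,890×6.77 + 462,900×0.1 + 336,600×31.53 = 163,250 + 290,365.3 + 46,290 + 10,612,998 = 11,112,903.3
volume = 326,500 + 42,890 + 462,900 + 336,600 = 1,168,890 m³
S = 11,112,903.3 / 1,168,890 = 9.5072 PSU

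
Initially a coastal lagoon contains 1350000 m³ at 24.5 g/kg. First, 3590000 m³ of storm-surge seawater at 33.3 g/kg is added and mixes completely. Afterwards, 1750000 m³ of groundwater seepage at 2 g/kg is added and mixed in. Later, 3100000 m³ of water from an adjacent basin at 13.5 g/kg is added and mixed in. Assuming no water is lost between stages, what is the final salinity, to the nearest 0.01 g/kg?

By conservation of dissolved salt,
Initial salt = 1,350,000×24.5 = 33,075,000
After stage 1: salt = 33,075,000 + 3,590,000×33.3 = 152,622,000; volume = 4,940,000 m³; S = 30.895 g/kg
After stage 2: salt = 152,622,000 + 1,750,000×2 = 156,122,000; volume = 6,690,000 m³; S = 23.337 g/kg
After stage 3: salt = 156,122,000 + 3,100,000×13.5 = 197,972,000; volume = 9,790,000 m³
S = 197,972,000 / 9,790,000 = 20.2219 g/kg

20.22 g/kg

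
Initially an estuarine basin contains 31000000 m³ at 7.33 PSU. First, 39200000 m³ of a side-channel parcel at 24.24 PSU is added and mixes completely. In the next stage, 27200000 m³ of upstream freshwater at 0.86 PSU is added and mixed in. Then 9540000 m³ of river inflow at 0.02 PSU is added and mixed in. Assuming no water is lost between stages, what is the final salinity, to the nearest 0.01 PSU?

11.23 PSU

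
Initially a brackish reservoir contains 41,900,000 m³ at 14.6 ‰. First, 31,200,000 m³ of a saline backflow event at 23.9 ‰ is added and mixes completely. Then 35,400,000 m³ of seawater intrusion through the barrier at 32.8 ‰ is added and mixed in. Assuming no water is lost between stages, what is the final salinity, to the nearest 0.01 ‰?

Total salt / total volume:
Initial salt = 41,900,000×14.6 = 611,740,000
After stage 1: salt = 611,740,000 + 31,200,000×23.9 = 1,357,420,000; volume = 73,100,000 m³; S = 18.569 ‰
After stage 2: salt = 1,357,420,000 + 35,400,000×32.8 = 2,518,540,000; volume = 108,500,000 m³
S = 2,518,540,000 / 108,500,000 = 23.2124 ‰

23.21 ‰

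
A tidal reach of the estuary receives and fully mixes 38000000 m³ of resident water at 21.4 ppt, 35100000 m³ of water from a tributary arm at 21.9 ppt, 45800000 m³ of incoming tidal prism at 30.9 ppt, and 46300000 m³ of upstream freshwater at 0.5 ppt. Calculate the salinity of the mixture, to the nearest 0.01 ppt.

18.28 ppt

Conserving salt mass:
salt = 38,000,000×21.4 + 35,100,000×21.9 + 45,800,000×30.9 + 46,300,000×0.5 = 813,200,000 + 768,690,000 + 1,415,220,000 + 23,150,000 = 3,020,260,000
volume = 38,000,000 + 35,100,000 + 45,800,000 + 46,300,000 = 165,200,000 m³
S = 3,020,260,000 / 165,200,000 = 18.2824 ppt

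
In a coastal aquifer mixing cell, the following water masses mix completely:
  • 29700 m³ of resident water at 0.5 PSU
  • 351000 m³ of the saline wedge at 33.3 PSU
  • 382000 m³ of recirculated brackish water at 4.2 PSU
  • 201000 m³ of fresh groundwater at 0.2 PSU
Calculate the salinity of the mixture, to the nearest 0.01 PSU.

Conserving salt mass:
salt = 29,700×0.5 + 351,000×33.3 + 382,000×4.2 + 201,000×0.2 = 14,850 + 11,688,300 + 1,604,400 + 40,200 = 13,347,750
volume = 29,700 + 351,000 + 382,000 + 201,000 = 963,700 m³
S = 13,347,750 / 963,700 = 13.8505 PSU

13.85 PSU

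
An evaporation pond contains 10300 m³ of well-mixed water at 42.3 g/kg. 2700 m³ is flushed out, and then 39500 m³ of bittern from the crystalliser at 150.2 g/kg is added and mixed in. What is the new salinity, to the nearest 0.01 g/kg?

Remaining after removal: 7,600 m³ at 42.3 g/kg (salt = 321,480)
After addition: salt = 321,480 + 39,500×150.2 = 6,254,380; volume = 47,100 m³
S = 6,254,380 / 47,100 = 132.7894 g/kg

132.79 g/kg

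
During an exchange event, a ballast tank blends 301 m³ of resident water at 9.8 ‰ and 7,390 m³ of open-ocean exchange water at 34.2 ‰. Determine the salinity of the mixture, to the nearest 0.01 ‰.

Weighted by volume,
salt = 301×9.8 + 7,390×34.2 = 2,949.8 + 252,738 = 255,687.8
volume = 301 + 7,390 = 7,691 m³
S = 255,687.8 / 7,691 = 33.2451 ‰

33.25 ‰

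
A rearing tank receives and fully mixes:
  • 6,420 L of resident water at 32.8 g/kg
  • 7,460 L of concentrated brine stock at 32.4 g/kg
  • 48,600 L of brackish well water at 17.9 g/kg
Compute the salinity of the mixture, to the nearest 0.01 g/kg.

21.16 g/kg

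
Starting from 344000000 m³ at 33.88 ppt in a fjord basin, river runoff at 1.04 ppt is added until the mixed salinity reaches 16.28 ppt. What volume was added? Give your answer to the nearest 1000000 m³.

Salt balance: 344,000,000×33.88 + V×1.04 = (344,000,000+V)×16.28
11,654,720,000 + 1.04V = 5,600,320,000 + 16.28V
6,054,400,000 = 15.24V
V = 397,270,341.21 m³

397000000 m³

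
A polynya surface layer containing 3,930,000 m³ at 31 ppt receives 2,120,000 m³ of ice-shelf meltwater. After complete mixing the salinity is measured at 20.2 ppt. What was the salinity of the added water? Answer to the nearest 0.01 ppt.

0.18 ppt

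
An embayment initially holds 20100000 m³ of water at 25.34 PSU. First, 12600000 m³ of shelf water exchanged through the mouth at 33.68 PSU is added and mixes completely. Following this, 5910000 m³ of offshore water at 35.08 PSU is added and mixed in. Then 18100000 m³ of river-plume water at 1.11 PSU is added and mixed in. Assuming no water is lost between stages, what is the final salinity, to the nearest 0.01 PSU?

20.47 PSU

Mass of salt is conserved:
Initial salt = 20,100,000×25.34 = 509,334,000
After stage 1: salt = 509,334,000 + 12,600,000×33.68 = 933,702,000; volume = 32,700,000 m³; S = 28.554 PSU
After stage 2: salt = 933,702,000 + 5,910,000×35.08 = 1,141,024,800; volume = 38,610,000 m³; S = 29.553 PSU
After stage 3: salt = 1,141,024,800 + 18,100,000×1.11 = 1,161,115,800; volume = 56,710,000 m³
S = 1,161,115,800 / 56,710,000 = 20.4746 PSU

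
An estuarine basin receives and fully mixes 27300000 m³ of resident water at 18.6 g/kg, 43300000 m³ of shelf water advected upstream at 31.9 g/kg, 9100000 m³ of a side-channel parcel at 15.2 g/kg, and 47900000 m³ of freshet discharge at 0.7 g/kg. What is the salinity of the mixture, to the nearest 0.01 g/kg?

Mass of salt is conserved:
salt = 27,300,000×18.6 + 43,300,000×31.9 + 9,100,000×15.2 + 47,900,000×0.7 = 507,780,000 + 1,381,270,000 + 138,320,000 + 33,530,000 = 2,060,900,000
volume = 27,300,000 + 43,300,000 + 9,100,000 + 47,900,000 = 127,600,000 m³
S = 2,060,900,000 / 127,600,000 = 16.1513 g/kg

16.15 g/kg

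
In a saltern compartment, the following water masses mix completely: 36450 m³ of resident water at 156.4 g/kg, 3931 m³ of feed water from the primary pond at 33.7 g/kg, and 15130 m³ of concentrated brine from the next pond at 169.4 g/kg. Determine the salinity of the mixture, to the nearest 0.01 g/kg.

Conserving salt mass:
salt = 36,450×156.4 + 3,931×33.7 + 15,130×169.4 = 5,700,780 + 132,474.7 + 2,563,022 = 8,396,276.7
volume = 36,450 + 3,931 + 15,130 = 55,511 m³
S = 8,396,276.7 / 55,511 = 151.2543 g/kg

151.25 g/kg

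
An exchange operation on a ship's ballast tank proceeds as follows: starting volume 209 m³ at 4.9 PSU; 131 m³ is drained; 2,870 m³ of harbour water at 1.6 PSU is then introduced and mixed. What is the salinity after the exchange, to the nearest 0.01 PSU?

1.69 PSU

Remaining after removal: 78 m³ at 4.9 PSU (salt = 382.2)
After addition: salt = 382.2 + 2,870×1.6 = 4,974.2; volume = 2,948 m³
S = 4,974.2 / 2,948 = 1.6873 PSU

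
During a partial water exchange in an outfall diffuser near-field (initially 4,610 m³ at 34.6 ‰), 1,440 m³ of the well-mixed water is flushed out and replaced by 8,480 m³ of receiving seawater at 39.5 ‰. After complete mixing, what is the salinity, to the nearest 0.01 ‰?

38.17 ‰

Remaining after removal: 3,170 m³ at 34.6 ‰ (salt = 109,682)
After addition: salt = 109,682 + 8,480×39.5 = 444,642; volume = 11,650 m³
S = 444,642 / 11,650 = 38.1667 ‰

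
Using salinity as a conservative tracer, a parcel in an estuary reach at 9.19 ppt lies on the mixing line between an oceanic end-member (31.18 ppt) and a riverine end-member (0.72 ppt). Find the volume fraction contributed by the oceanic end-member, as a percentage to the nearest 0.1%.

Let g be the oceanic fraction. Salt balance per unit volume:
g×31.18 + (1−g)×0.72 = 9.19
g = (9.19 − 0.72) / (31.18 − 0.72) = 8.47/30.46 = 0.2781

27.8%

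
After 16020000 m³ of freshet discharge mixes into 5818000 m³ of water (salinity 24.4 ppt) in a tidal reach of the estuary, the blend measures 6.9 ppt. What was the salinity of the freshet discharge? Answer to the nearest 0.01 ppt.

Salt balance: 5,818,000×24.4 + 16,020,000×S = 21,838,000×6.9
141,959,200 + 16,020,000·S = 150,682,200
S = (150,682,200 − 141,959,200) / 16,020,000 = 0.5445 ppt

0.54 ppt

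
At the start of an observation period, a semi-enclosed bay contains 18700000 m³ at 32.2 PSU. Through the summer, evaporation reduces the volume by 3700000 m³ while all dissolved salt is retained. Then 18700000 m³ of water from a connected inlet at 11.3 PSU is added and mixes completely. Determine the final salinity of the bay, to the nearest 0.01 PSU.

After evaporation: salt = 18,700,000×32.2 = 602,140,000; volume = 18,700,000 − 3,700,000 = 15,000,000 m³
After mixing: salt = 602,140,000 + 18,700,000×11.3 = 813,450,000; volume = 15,000,000 + 18,700,000 = 33,700,000 m³
S = 813,450,000 / 33,700,000 = 24.138 PSU

24.14 PSU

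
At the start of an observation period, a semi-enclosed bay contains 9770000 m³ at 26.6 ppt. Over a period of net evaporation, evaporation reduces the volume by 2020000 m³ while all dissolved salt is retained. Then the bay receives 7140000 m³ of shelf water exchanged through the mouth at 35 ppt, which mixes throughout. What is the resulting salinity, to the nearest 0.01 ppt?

After evaporation: salt = 9,770,000×26.6 = 259,882,000; volume = 9,770,000 − 2,020,000 = 7,750,000 m³
After mixing: salt = 259,882,000 + 7,140,000×35 = 509,782,000; volume = 7,750,000 + 7,140,000 = 14,890,000 m³
S = 509,782,000 / 14,890,000 = 34.2365 ppt

34.24 ppt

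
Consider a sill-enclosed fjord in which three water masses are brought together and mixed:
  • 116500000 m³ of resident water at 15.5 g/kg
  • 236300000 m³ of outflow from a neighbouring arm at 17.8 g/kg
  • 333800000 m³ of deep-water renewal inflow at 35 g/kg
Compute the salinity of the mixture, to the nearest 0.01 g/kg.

25.77 g/kg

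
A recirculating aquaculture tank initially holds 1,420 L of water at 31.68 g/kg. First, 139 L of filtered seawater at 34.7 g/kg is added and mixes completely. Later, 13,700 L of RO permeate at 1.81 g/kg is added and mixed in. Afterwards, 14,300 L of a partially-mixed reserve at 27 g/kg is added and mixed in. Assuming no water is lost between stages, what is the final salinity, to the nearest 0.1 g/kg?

By conservation of dissolved salt,
Initial salt = 1,420×31.68 = 44,985.6
After stage 1: salt = 44,985.6 + 139×34.7 = 49,808.9; volume = 1,559 L; S = 31.949 g/kg
After stage 2: salt = 49,808.9 + 13,700×1.81 = 74,605.9; volume = 15,259 L; S = 4.889 g/kg
After stage 3: salt = 74,605.9 + 14,300×27 = 460,705.9; volume = 29,559 L
S = 460,705.9 / 29,559 = 15.586 g/kg

15.6 g/kg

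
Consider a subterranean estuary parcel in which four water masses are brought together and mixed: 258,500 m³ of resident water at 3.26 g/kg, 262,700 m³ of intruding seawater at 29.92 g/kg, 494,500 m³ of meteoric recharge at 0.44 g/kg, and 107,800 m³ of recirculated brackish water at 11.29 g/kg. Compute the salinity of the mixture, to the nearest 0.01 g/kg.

Salt balance:
salt = 258,500×3.26 + 262,700×29.92 + 494,500×0.44 + 107,800×11.29 = 842,710 + 7,859,984 + 217,580 + 1,217,062 = 10,137,336
volume = 258,500 + 262,700 + 494,500 + 107,800 = 1,123,500 m³
S = 10,137,336 / 1,123,500 = 9.023 g/kg

9.02 g/kg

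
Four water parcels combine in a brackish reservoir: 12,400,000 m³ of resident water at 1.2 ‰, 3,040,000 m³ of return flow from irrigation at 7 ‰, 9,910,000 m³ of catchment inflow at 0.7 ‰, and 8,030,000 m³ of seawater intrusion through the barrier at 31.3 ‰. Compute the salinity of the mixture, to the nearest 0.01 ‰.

8.82 ‰

By conservation of dissolved salt,
salt = 12,400,000×1.2 + 3,040,000×7 + 9,910,000×0.7 + 8,030,000×31.3 = 14,880,000 + 21,280,000 + 6,937,000 + 251,339,000 = 294,436,000
volume = 12,400,000 + 3,040,000 + 9,910,000 + 8,030,000 = 33,380,000 m³
S = 294,436,000 / 33,380,000 = 8.8207 ‰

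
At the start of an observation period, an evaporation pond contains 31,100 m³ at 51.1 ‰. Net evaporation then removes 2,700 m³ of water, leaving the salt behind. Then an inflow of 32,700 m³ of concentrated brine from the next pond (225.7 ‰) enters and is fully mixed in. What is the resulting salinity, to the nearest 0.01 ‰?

146.80 ‰

After evaporation: salt = 31,100×51.1 = 1,589,210; volume = 31,100 − 2,700 = 28,400 m³
After mixing: salt = 1,589,210 + 32,700×225.7 = 8,969,600; volume = 28,400 + 32,700 = 61,100 m³
S = 8,969,600 / 61,100 = 146.802 ‰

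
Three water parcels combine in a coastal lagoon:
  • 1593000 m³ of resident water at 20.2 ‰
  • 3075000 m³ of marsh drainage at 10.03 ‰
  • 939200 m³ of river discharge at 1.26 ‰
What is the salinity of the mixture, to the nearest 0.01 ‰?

11.45 ‰

Salt balance:
salt = 1,593,000×20.2 + 3,075,000×10.03 + 939,200×1.26 = 32,178,600 + 30,842,250 + 1,183,392 = 64,204,242
volume = 1,593,000 + 3,075,000 + 939,200 = 5,607,200 m³
S = 64,204,242 / 5,607,200 = 11.4503 ‰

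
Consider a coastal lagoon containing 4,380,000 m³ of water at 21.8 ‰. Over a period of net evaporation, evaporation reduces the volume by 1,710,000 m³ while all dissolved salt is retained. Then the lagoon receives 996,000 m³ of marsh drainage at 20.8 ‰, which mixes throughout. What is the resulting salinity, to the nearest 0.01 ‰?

After evaporation: salt = 4,380,000×21.8 = 95,484,000; volume = 4,380,000 − 1,710,000 = 2,670,000 m³
After mixing: salt = 95,484,000 + 996,000×20.8 = 116,200,800; volume = 2,670,000 + 996,000 = 3,666,000 m³
S = 116,200,800 / 3,666,000 = 31.6969 ‰

31.70 ‰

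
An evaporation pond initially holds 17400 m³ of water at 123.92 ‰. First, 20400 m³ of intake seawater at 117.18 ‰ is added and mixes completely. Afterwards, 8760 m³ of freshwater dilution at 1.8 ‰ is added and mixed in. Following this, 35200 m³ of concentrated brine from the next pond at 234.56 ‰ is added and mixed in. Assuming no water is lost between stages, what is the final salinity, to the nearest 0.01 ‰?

156.79 ‰

Conserving salt mass:
Initial salt = 17,400×123.92 = 2,156,208
After stage 1: salt = 2,156,208 + 20,400×117.18 = 4,546,680; volume = 37,800 m³; S = 120.283 ‰
After stage 2: salt = 4,546,680 + 8,760×1.8 = 4,562,448; volume = 46,560 m³; S = 97.991 ‰
After stage 3: salt = 4,562,448 + 35,200×234.56 = 12,818,960; volume = 81,760 m³
S = 12,818,960 / 81,760 = 156.7877 ‰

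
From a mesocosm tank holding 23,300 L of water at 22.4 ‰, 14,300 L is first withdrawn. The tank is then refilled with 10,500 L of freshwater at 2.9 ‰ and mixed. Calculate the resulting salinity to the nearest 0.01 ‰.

11.90 ‰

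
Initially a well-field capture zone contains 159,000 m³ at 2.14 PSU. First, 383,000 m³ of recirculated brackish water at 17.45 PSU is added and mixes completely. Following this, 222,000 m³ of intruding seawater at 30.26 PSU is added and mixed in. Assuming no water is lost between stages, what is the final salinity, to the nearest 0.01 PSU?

Mass of salt is conserved:
Initial salt = 159,000×2.14 = 340,260
After stage 1: salt = 340,260 + 383,000×17.45 = 7,023,610; volume = 542,000 m³; S = 12.959 PSU
After stage 2: salt = 7,023,610 + 222,000×30.26 = 13,741,330; volume = 764,000 m³
S = 13,741,330 / 764,000 = 17.986 PSU

17.99 PSU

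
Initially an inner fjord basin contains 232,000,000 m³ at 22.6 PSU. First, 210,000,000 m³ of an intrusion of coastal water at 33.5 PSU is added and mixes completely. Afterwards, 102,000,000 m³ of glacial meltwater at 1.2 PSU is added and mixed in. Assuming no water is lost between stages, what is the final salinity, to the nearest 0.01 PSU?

22.80 PSU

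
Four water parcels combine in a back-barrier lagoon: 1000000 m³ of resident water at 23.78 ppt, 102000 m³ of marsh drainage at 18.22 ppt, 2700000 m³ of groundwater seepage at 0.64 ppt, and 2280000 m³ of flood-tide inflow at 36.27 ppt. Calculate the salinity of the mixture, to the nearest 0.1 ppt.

18.1 ppt

By conservation of dissolved salt,
salt = 1,000,000×23.78 + 102,000×18.22 + 2,700,000×0.64 + 2,280,000×36.27 = 23,780,000 + 1,858,440 + 1,728,000 + 82,695,600 = 110,062,040
volume = 1,000,000 + 102,000 + 2,700,000 + 2,280,000 = 6,082,000 m³
S = 110,062,040 / 6,082,000 = 18.096 ppt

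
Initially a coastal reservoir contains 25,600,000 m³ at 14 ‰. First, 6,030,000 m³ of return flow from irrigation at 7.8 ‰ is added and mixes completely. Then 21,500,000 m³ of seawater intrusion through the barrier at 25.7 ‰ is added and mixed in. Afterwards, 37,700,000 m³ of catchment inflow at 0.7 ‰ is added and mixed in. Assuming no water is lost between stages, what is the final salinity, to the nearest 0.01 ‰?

10.84 ‰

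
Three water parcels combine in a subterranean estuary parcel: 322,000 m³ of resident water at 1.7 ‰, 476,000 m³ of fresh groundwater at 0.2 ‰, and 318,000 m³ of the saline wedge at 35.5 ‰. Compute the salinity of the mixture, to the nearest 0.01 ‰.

10.69 ‰

Weighted by volume,
salt = 322,000×1.7 + 476,000×0.2 + 318,000×35.5 = 547,400 + 95,200 + 11,289,000 = 11,931,600
volume = 322,000 + 476,000 + 318,000 = 1,116,000 m³
S = 11,931,600 / 1,116,000 = 10.6914 ‰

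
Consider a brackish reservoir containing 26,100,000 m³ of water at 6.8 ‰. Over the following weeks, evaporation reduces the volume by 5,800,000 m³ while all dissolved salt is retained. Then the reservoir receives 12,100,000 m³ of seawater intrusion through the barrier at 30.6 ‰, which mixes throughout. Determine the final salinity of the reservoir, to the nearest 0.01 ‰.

16.91 ‰

After evaporation: salt = 26,100,000×6.8 = 177,480,000; volume = 26,100,000 − 5,800,000 = 20,300,000 m³
After mixing: salt = 177,480,000 + 12,100,000×30.6 = 547,740,000; volume = 20,300,000 + 12,100,000 = 32,400,000 m³
S = 547,740,000 / 32,400,000 = 16.9056 ‰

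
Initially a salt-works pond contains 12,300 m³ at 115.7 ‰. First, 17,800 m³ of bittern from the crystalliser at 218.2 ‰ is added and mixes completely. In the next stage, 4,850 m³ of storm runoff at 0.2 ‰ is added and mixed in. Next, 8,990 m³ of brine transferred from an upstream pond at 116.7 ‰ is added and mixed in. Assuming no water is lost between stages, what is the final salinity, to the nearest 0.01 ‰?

144.68 ‰

By conservation of dissolved salt,
Initial salt = 12,300×115.7 = 1,423,110
After stage 1: salt = 1,423,110 + 17,800×218.2 = 5,307,070; volume = 30,100 m³; S = 176.315 ‰
After stage 2: salt = 5,307,070 + 4,850×0.2 = 5,308,040; volume = 34,950 m³; S = 151.875 ‰
After stage 3: salt = 5,308,040 + 8,990×116.7 = 6,357,173; volume = 43,940 m³
S = 6,357,173 / 43,940 = 144.6785 ‰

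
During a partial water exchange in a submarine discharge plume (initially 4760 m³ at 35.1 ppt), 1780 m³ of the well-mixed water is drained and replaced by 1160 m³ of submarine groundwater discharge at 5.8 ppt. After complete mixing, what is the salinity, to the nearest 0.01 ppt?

26.89 ppt

Remaining after removal: 2,980 m³ at 35.1 ppt (salt = 104,598)
After addition: salt = 104,598 + 1,160×5.8 = 111,326; volume = 4,140 m³
S = 111,326 / 4,140 = 26.8903 ppt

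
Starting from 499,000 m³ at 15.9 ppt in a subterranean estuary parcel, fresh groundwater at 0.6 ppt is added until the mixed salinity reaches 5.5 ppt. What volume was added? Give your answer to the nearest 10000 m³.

Salt balance: 499,000×15.9 + V×0.6 = (499,000+V)×5.5
7,934,100 + 0.6V = 2,744,500 + 5.5V
5,189,600 = 4.9V
V = 1,059,102.04 m³

1060000 m³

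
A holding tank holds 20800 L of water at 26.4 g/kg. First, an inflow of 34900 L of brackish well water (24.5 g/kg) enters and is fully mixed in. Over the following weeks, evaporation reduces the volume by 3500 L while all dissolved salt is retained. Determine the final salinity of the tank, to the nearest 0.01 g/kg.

26.90 g/kg

After mixing: salt = 20,800×26.4 + 34,900×24.5 = 1,404,170; volume = 55,700 L
After evaporation: salt unchanged = 1,404,170; volume = 55,700 − 3,500 = 52,200 L
S = 1,404,170 / 52,200 = 26.8998 g/kg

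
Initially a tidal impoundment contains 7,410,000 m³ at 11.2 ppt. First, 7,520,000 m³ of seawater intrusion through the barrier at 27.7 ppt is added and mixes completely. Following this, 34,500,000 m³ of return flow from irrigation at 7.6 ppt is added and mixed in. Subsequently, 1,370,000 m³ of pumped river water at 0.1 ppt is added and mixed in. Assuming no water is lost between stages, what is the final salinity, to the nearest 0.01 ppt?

Mass of salt is conserved:
Initial salt = 7,410,000×11.2 = 82,992,000
After stage 1: salt = 82,992,000 + 7,520,000×27.7 = 291,296,000; volume = 14,930,000 m³; S = 19.511 ppt
After stage 2: salt = 291,296,000 + 34,500,000×7.6 = 553,496,000; volume = 49,430,000 m³; S = 11.198 ppt
After stage 3: salt = 553,496,000 + 1,370,000×0.1 = 553,633,000; volume = 50,800,000 m³
S = 553,633,000 / 50,800,000 = 10.8983 ppt

10.90 ppt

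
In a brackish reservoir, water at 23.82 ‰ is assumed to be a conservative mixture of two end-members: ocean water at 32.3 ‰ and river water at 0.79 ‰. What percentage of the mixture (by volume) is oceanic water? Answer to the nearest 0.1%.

73.1%

Let g be the oceanic fraction. Salt balance per unit volume:
g×32.3 + (1−g)×0.79 = 23.82
g = (23.82 − 0.79) / (32.3 − 0.79) = 23.03/31.51 = 0.7309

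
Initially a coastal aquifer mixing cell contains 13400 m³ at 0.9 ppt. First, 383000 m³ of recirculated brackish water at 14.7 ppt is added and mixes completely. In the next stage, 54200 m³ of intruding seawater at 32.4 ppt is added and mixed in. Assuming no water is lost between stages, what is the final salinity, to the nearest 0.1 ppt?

16.4 ppt

By conservation of dissolved salt,
Initial salt = 13,400×0.9 = 12,060
After stage 1: salt = 12,060 + 383,000×14.7 = 5,642,160; volume = 396,400 m³; S = 14.234 ppt
After stage 2: salt = 5,642,160 + 54,200×32.4 = 7,398,240; volume = 450,600 m³
S = 7,398,240 / 450,600 = 16.4186 ppt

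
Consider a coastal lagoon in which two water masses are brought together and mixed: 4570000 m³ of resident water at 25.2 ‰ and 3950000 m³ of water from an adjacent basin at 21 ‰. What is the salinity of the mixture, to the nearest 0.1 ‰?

Conserving salt mass:
salt = 4,570,000×25.2 + 3,950,000×21 = 115,164,000 + 82,950,000 = 198,114,000
volume = 4,570,000 + 3,950,000 = 8,520,000 m³
S = 198,114,000 / 8,520,000 = 23.253 ‰

23.3 ‰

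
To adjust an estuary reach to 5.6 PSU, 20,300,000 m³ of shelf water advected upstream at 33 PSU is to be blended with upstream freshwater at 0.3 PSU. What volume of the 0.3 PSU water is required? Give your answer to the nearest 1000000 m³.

105000000 m³

Salt balance: 20,300,000×33 + V×0.3 = (20,300,000+V)×5.6
669,900,000 + 0.3V = 113,680,000 + 5.6V
556,220,000 = 5.3V
V = 104,947,169.81 m³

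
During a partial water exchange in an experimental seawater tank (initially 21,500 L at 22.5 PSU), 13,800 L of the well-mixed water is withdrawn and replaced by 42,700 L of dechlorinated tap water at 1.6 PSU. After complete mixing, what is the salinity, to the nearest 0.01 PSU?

4.79 PSU

Remaining after removal: 7,700 L at 22.5 PSU (salt = 173,250)
After addition: salt = 173,250 + 42,700×1.6 = 241,570; volume = 50,400 L
S = 241,570 / 50,400 = 4.7931 PSU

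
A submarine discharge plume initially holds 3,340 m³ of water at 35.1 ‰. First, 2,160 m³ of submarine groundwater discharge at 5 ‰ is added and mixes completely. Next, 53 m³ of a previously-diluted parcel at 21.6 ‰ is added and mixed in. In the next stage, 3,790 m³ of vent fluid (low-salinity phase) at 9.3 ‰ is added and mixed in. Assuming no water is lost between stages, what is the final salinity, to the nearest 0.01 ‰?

Weighted by volume,
Initial salt = 3,340×35.1 = 117,234
After stage 1: salt = 117,234 + 2,160×5 = 128,034; volume = 5,500 m³; S = 23.279 ‰
After stage 2: salt = 128,034 + 53×21.6 = 129,178.8; volume = 5,553 m³; S = 23.263 ‰
After stage 3: salt = 129,178.8 + 3,790×9.3 = 164,425.8; volume = 9,343 m³
S = 164,425.8 / 9,343 = 17.5988 ‰

17.60 ‰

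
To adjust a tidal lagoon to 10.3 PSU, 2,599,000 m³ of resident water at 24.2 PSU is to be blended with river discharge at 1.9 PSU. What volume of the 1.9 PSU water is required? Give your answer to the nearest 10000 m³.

Salt balance: 2,599,000×24.2 + V×1.9 = (2,599,000+V)×10.3
62,895,800 + 1.9V = 26,769,700 + 10.3V
36,126,100 = 8.4V
V = 4,300,726.19 m³

4300000 m³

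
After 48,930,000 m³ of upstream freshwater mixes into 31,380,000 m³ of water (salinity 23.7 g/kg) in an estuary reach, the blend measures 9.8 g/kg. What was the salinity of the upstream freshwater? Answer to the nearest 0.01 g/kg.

0.89 g/kg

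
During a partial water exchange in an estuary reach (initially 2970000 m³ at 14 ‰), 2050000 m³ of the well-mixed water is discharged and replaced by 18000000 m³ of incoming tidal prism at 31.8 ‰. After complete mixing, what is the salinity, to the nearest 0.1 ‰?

30.9 ‰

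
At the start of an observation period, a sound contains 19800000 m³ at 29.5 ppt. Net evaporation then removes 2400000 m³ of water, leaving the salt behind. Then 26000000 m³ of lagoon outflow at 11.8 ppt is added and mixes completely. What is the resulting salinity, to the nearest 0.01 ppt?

After evaporation: salt = 19,800,000×29.5 = 584,100,000; volume = 19,800,000 − 2,400,000 = 17,400,000 m³
After mixing: salt = 584,100,000 + 26,000,000×11.8 = 890,900,000; volume = 17,400,000 + 26,000,000 = 43,400,000 m³
S = 890,900,000 / 43,400,000 = 20.5276 ppt

20.53 ppt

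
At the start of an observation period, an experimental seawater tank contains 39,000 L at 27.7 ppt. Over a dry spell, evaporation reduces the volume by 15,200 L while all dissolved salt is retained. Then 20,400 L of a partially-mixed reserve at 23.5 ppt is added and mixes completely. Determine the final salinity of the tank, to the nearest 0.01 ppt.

35.29 ppt

After evaporation: salt = 39,000×27.7 = 1,080,300; volume = 39,000 − 15,200 = 23,800 L
After mixing: salt = 1,080,300 + 20,400×23.5 = 1,559,700; volume = 23,800 + 20,400 = 44,200 L
S = 1,559,700 / 44,200 = 35.2873 ppt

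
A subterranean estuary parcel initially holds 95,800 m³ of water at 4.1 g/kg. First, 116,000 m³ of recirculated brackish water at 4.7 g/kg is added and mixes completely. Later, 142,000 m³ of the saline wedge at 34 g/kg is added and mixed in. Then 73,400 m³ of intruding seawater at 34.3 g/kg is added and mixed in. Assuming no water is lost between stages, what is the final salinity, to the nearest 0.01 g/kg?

19.39 g/kg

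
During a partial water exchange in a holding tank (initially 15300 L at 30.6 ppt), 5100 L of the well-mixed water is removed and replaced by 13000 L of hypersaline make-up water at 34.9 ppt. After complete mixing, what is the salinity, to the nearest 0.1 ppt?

Remaining after removal: 10,200 L at 30.6 ppt (salt = 312,120)
After addition: salt = 312,120 + 13,000×34.9 = 765,820; volume = 23,200 L
S = 765,820 / 23,200 = 33.0095 ppt

33.0 ppt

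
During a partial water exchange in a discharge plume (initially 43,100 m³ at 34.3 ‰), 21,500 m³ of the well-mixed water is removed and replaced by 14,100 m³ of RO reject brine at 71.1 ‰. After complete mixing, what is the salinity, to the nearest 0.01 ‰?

Remaining after removal: 21,600 m³ at 34.3 ‰ (salt = 740,880)
After addition: salt = 740,880 + 14,100×71.1 = 1,743,390; volume = 35,700 m³
S = 1,743,390 / 35,700 = 48.8345 ‰

48.83 ‰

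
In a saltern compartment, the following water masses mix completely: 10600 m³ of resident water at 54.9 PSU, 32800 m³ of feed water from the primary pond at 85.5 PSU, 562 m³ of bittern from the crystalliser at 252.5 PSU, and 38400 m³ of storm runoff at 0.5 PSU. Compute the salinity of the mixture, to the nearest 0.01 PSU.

43.07 PSU

Conserving salt mass:
salt = 10,600×54.9 + 32,800×85.5 + 562×252.5 + 38,400×0.5 = 581,940 + 2,804,400 + 141,905 + 19,200 = 3,547,445
volume = 10,600 + 32,800 + 562 + 38,400 = 82,362 m³
S = 3,547,445 / 82,362 = 43.0714 PSU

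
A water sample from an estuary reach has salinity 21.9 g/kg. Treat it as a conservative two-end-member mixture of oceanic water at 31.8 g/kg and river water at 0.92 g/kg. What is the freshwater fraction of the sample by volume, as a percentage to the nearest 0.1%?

Let f be the freshwater fraction. Salt balance per unit volume:
f×0.92 + (1−f)×31.8 = 21.9
f = (31.8 − 21.9) / (31.8 − 0.92) = 9.9/30.88 = 0.3206

32.1%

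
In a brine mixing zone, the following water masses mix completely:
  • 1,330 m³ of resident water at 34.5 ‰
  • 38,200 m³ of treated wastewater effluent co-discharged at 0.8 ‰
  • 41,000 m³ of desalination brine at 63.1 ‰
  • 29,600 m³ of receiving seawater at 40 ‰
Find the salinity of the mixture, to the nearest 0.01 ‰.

Mass of salt is conserved:
salt = 1,330×34.5 + 38,200×0.8 + 41,000×63.1 + 29,600×40 = 45,885 + 30,560 + 2,587,100 + 1,184,000 = 3,847,545
volume = 1,330 + 38,200 + 41,000 + 29,600 = 110,130 m³
S = 3,847,545 / 110,130 = 34.9364 ‰

34.94 ‰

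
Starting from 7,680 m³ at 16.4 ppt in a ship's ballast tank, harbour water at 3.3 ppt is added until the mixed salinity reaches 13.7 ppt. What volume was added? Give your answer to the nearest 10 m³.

Salt balance: 7,680×16.4 + V×3.3 = (7,680+V)×13.7
125,952 + 3.3V = 105,216 + 13.7V
20,736 = 10.4V
V = 1,993.85 m³

1990 m³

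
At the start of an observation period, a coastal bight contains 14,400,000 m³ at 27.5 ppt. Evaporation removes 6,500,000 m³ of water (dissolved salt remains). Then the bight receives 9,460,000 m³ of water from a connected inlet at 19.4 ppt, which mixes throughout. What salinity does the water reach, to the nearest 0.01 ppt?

After evaporation: salt = 14,400,000×27.5 = 396,000,000; volume = 14,400,000 − 6,500,000 = 7,900,000 m³
After mixing: salt = 396,000,000 + 9,460,000×19.4 = 579,524,000; volume = 7,900,000 + 9,460,000 = 17,360,000 m³
S = 579,524,000 / 17,360,000 = 33.3827 ppt

33.38 ppt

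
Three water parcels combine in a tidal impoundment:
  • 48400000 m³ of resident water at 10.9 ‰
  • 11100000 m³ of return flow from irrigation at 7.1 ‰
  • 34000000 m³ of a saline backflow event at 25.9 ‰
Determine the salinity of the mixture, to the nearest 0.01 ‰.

15.90 ‰

By conservation of dissolved salt,
salt = 48,400,000×10.9 + 11,100,000×7.1 + 34,000,000×25.9 = 527,560,000 + 78,810,000 + 880,600,000 = 1,486,970,000
volume = 48,400,000 + 11,100,000 + 34,000,000 = 93,500,000 m³
S = 1,486,970,000 / 93,500,000 = 15.9034 ‰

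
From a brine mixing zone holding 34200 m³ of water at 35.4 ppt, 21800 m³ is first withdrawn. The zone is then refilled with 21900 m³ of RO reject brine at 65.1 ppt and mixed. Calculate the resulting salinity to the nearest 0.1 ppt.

Remaining after removal: 12,400 m³ at 35.4 ppt (salt = 438,960)
After addition: salt = 438,960 + 21,900×65.1 = 1,864,650; volume = 34,300 m³
S = 1,864,650 / 34,300 = 54.363 ppt

54.4 ppt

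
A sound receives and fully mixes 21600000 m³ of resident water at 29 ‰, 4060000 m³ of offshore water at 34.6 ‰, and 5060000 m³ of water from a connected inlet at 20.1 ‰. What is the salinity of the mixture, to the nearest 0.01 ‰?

28.27 ‰

Weighted by volume,
salt = 21,600,000×29 + 4,060,000×34.6 + 5,060,000×20.1 = 626,400,000 + 140,476,000 + 101,706,000 = 868,582,000
volume = 21,600,000 + 4,060,000 + 5,060,000 = 30,720,000 m³
S = 868,582,000 / 30,720,000 = 28.2742 ‰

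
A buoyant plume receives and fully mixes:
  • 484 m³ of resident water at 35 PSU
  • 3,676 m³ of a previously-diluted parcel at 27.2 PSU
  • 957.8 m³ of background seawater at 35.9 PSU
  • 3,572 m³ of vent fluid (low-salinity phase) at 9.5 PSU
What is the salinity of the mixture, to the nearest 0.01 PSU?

By conservation of dissolved salt,
salt = 484×35 + 3,676×27.2 + 957.8×35.9 + 3,572×9.5 = 16,940 + 99,987.2 + 34,385.02 + 33,934 = 185,246.22
volume = 484 + 3,676 + 957.8 + 3,572 = 8,689.8 m³
S = 185,246.22 / 8,689.8 = 21.3177 PSU

21.32 PSU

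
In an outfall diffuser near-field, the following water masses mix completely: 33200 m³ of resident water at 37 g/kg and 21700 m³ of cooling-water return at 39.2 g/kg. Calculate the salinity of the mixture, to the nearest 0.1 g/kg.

37.9 g/kg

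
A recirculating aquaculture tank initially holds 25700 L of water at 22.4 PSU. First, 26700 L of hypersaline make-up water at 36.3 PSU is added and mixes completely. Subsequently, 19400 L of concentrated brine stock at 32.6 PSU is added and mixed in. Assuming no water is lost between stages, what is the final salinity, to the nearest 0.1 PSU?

30.3 PSU

Total salt / total volume:
Initial salt = 25,700×22.4 = 575,680
After stage 1: salt = 575,680 + 26,700×36.3 = 1,544,890; volume = 52,400 L; S = 29.483 PSU
After stage 2: salt = 1,544,890 + 19,400×32.6 = 2,177,330; volume = 71,800 L
S = 2,177,330 / 71,800 = 30.3249 PSU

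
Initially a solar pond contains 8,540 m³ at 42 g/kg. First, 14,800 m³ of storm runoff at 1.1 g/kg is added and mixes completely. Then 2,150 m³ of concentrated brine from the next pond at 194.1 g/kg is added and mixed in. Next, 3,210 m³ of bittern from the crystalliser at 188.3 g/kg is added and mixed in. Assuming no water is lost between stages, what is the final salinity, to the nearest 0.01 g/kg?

48.67 g/kg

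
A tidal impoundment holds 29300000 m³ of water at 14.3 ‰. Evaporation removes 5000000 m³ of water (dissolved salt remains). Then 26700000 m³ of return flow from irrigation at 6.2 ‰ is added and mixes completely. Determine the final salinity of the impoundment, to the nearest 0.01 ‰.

11.46 ‰

After evaporation: salt = 29,300,000×14.3 = 418,990,000; volume = 29,300,000 − 5,000,000 = 24,300,000 m³
After mixing: salt = 418,990,000 + 26,700,000×6.2 = 584,530,000; volume = 24,300,000 + 26,700,000 = 51,000,000 m³
S = 584,530,000 / 51,000,000 = 11.4614 ‰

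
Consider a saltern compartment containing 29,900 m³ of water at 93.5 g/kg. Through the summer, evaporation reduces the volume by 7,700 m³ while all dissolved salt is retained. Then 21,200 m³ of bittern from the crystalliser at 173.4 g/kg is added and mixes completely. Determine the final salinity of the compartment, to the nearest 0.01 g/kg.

After evaporation: salt = 29,900×93.5 = 2,795,650; volume = 29,900 − 7,700 = 22,200 m³
After mixing: salt = 2,795,650 + 21,200×173.4 = 6,471,730; volume = 22,200 + 21,200 = 43,400 m³
S = 6,471,730 / 43,400 = 149.1182 g/kg

149.12 g/kg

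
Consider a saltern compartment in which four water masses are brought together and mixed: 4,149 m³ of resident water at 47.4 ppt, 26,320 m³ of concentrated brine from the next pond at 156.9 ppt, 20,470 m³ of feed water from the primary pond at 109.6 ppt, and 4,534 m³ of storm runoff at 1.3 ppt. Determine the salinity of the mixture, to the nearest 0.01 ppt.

118.54 ppt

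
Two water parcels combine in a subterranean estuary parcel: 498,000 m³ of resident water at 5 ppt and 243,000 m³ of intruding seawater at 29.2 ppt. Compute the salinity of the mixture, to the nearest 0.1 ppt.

Mass of salt is conserved:
salt = 498,000×5 + 243,000×29.2 = 2,490,000 + 7,095,600 = 9,585,600
volume = 498,000 + 243,000 = 741,000 m³
S = 9,585,600 / 741,000 = 12.936 ppt

12.9 ppt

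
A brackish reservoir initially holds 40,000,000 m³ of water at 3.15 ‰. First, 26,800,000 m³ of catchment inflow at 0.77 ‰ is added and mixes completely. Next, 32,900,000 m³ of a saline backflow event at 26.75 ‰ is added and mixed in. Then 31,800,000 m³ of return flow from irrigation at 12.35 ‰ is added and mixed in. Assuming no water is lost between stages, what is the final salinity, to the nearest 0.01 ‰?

Weighted by volume,
Initial salt = 40,000,000×3.15 = 126,000,000
After stage 1: salt = 126,000,000 + 26,800,000×0.77 = 146,636,000; volume = 66,800,000 m³; S = 2.195 ‰
After stage 2: salt = 146,636,000 + 32,900,000×26.75 = 1,026,711,000; volume = 99,700,000 m³; S = 10.298 ‰
After stage 3: salt = 1,026,711,000 + 31,800,000×12.35 = 1,419,441,000; volume = 131,500,000 m³
S = 1,419,441,000 / 131,500,000 = 10.7942 ‰

10.79 ‰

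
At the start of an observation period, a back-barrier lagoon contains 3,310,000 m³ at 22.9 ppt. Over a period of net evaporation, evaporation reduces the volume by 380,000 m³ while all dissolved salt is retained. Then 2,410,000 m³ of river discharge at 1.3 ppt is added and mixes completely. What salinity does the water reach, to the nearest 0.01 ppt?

14.78 ppt

After evaporation: salt = 3,310,000×22.9 = 75,799,000; volume = 3,310,000 − 380,000 = 2,930,000 m³
After mixing: salt = 75,799,000 + 2,410,000×1.3 = 78,932,000; volume = 2,930,000 + 2,410,000 = 5,340,000 m³
S = 78,932,000 / 5,340,000 = 14.7813 ppt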